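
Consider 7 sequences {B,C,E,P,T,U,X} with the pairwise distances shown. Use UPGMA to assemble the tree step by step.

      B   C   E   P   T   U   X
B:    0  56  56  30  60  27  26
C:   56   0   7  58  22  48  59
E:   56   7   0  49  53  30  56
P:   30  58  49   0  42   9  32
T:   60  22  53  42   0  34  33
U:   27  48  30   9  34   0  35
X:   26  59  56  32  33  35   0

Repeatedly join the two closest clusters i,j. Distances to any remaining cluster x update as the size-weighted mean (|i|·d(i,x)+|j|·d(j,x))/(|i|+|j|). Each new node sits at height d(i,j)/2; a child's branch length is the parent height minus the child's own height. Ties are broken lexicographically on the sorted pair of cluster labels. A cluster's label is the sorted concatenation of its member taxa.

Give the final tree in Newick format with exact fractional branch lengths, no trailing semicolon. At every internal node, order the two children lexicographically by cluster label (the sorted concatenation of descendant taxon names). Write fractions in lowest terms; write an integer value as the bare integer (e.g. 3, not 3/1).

iteration 1: select C,E (d=7); attach at lengths (7/2, 7/2); label the merged cluster CE
  updated: d(B,CE)=56, d(CE,P)=107/2, d(CE,T)=75/2, d(CE,U)=39, d(CE,X)=115/2
iteration 2: select P,U (d=9); attach at lengths (9/2, 9/2); label the merged cluster PU
  updated: d(B,PU)=57/2, d(CE,PU)=185/4, d(PU,T)=38, d(PU,X)=67/2
iteration 3: select B,X (d=26); attach at lengths (13, 13); label the merged cluster BX
  updated: d(BX,CE)=227/4, d(BX,PU)=31, d(BX,T)=93/2
iteration 4: select BX,PU (d=31); attach at lengths (5/2, 11); label the merged cluster BPUX
  updated: d(BPUX,CE)=103/2, d(BPUX,T)=169/4
iteration 5: select CE,T (d=75/2); attach at lengths (61/4, 75/4); label the merged cluster CET
  updated: d(BPUX,CET)=581/12
iteration 6: select BPUX,CET (d=581/12); attach at lengths (209/24, 131/24); label the merged cluster BCEPTUX
final tree: (((B:13,X:13):5/2,(P:9/2,U:9/2):11):209/24,((C:7/2,E:7/2):61/4,T:75/4):131/24)
total length: 311/3

(((B:13,X:13):5/2,(P:9/2,U:9/2):11):209/24,((C:7/2,E:7/2):61/4,T:75/4):131/24)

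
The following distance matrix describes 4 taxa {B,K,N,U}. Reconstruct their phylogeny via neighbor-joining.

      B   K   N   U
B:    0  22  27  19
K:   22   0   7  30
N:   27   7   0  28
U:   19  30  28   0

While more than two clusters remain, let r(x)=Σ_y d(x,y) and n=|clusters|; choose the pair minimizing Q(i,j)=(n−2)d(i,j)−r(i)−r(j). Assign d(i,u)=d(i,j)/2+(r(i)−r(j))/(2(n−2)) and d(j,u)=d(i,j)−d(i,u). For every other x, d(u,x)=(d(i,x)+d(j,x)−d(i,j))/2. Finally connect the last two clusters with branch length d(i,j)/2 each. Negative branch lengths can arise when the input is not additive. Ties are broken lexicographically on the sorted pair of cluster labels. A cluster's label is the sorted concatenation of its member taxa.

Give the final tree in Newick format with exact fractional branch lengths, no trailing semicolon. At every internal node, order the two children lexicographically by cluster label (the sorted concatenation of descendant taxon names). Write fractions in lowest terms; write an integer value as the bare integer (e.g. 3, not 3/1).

iteration 1: select B,U (d=19, Q=-107); attach at lengths (29/4, 47/4); label the merged cluster BU
  updated: d(BU,K)=33/2, d(BU,N)=18
iteration 2: select BU,K (d=33/2, Q=-83/2); attach at lengths (55/4, 11/4); label the merged cluster BKU
  updated: d(BKU,N)=17/4
iteration 3: select BKU,N (d=17/4); attach at lengths (17/8, 17/8); label the merged cluster BKNU
final tree: (((B:29/4,U:47/4):55/4,K:11/4):17/8,N:17/8)
total length: 159/4

(((B:29/4,U:47/4):55/4,K:11/4):17/8,N:17/8)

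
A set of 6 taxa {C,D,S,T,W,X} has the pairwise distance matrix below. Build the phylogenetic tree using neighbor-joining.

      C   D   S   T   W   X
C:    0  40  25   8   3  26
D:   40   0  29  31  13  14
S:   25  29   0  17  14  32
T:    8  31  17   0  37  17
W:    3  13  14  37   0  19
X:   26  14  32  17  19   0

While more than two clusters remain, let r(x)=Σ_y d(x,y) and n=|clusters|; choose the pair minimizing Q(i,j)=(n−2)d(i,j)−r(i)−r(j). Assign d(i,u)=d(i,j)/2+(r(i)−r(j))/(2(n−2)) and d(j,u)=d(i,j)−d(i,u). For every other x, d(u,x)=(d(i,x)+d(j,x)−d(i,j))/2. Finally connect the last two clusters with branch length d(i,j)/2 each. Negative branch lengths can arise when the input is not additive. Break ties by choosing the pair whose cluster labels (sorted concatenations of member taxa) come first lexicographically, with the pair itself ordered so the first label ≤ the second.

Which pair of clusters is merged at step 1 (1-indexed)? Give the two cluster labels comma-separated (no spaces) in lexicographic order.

C,T

step 1: merge (C,T) at d=8, Q=-180; branch lengths C→3, T→5; new cluster CT
  updated: d(CT,D)=63/2, d(CT,S)=17, d(CT,W)=16, d(CT,X)=35/2
step 2: merge (D,X) at d=14, Q=-128; branch lengths D→47/6, X→37/6; new cluster DX
  updated: d(CT,DX)=35/2, d(DX,S)=47/2, d(DX,W)=9
step 3: merge (CT,S) at d=17, Q=-71; branch lengths CT→15/2, S→19/2; new cluster CST
  updated: d(CST,DX)=12, d(CST,W)=13/2
step 4: merge (CST,DX) at d=12, Q=-55/2; branch lengths CST→19/4, DX→29/4; new cluster CDSTX
  updated: d(CDSTX,W)=7/4
step 5: merge (CDSTX,W) at d=7/4; branch lengths CDSTX→7/8, W→7/8; new cluster CDSTWX
final tree: ((((C:3,T:5):15/2,S:19/2):19/4,(D:47/6,X:37/6):29/4):7/8,W:7/8)
total length: 211/4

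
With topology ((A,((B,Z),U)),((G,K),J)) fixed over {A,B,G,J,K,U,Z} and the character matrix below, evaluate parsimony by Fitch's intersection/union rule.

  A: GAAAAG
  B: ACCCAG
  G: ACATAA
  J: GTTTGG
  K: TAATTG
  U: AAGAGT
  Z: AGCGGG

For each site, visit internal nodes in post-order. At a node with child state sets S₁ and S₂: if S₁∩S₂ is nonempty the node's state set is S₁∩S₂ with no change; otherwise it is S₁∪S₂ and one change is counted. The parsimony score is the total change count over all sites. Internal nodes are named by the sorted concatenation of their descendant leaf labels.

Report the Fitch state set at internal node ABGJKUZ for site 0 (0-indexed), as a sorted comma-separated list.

[col 0] BZ: children B:{A}, Z:{A} ∩→ {A}; cost 0
[col 0] BUZ: children BZ:{A}, U:{A} ∩→ {A}; cost 0
[col 0] ABUZ: children A:{G}, BUZ:{A} ∪→ {A,G}; cost 1
[col 0] GK: children G:{A}, K:{T} ∪→ {A,T}; cost 1
[col 0] GJK: children GK:{A,T}, J:{G} ∪→ {A,G,T}; cost 1
[col 0] ABGJKUZ: children ABUZ:{A,G}, GJK:{A,G,T} ∩→ {A,G}; cost 0
[col 1] BZ: children B:{C}, Z:{G} ∪→ {C,G}; cost 1
[col 1] BUZ: children BZ:{C,G}, U:{A} ∪→ {A,C,G}; cost 1
[col 1] ABUZ: children A:{A}, BUZ:{A,C,G} ∩→ {A}; cost 0
[col 1] GK: children G:{C}, K:{A} ∪→ {A,C}; cost 1
[col 1] GJK: children GK:{A,C}, J:{T} ∪→ {A,C,T}; cost 1
[col 1] ABGJKUZ: children ABUZ:{A}, GJK:{A,C,T} ∩→ {A}; cost 0
[col 2] BZ: children B:{C}, Z:{C} ∩→ {C}; cost 0
[col 2] BUZ: children BZ:{C}, U:{G} ∪→ {C,G}; cost 1
[col 2] ABUZ: children A:{A}, BUZ:{C,G} ∪→ {A,C,G}; cost 1
[col 2] GK: children G:{A}, K:{A} ∩→ {A}; cost 0
[col 2] GJK: children GK:{A}, J:{T} ∪→ {A,T}; cost 1
[col 2] ABGJKUZ: children ABUZ:{A,C,G}, GJK:{A,T} ∩→ {A}; cost 0
[col 3] BZ: children B:{C}, Z:{G} ∪→ {C,G}; cost 1
[col 3] BUZ: children BZ:{C,G}, U:{A} ∪→ {A,C,G}; cost 1
[col 3] ABUZ: children A:{A}, BUZ:{A,C,G} ∩→ {A}; cost 0
[col 3] GK: children G:{T}, K:{T} ∩→ {T}; cost 0
[col 3] GJK: children GK:{T}, J:{T} ∩→ {T}; cost 0
[col 3] ABGJKUZ: children ABUZ:{A}, GJK:{T} ∪→ {A,T}; cost 1
[col 4] BZ: children B:{A}, Z:{G} ∪→ {A,G}; cost 1
[col 4] BUZ: children BZ:{A,G}, U:{G} ∩→ {G}; cost 0
[col 4] ABUZ: children A:{A}, BUZ:{G} ∪→ {A,G}; cost 1
[col 4] GK: children G:{A}, K:{T} ∪→ {A,T}; cost 1
[col 4] GJK: children GK:{A,T}, J:{G} ∪→ {A,G,T}; cost 1
[col 4] ABGJKUZ: children ABUZ:{A,G}, GJK:{A,G,T} ∩→ {A,G}; cost 0
[col 5] BZ: children B:{G}, Z:{G} ∩→ {G}; cost 0
[col 5] BUZ: children BZ:{G}, U:{T} ∪→ {G,T}; cost 1
[col 5] ABUZ: children A:{G}, BUZ:{G,T} ∩→ {G}; cost 0
[col 5] GK: children G:{A}, K:{G} ∪→ {A,G}; cost 1
[col 5] GJK: children GK:{A,G}, J:{G} ∩→ {G}; cost 0
[col 5] ABGJKUZ: children ABUZ:{G}, GJK:{G} ∩→ {G}; cost 0
per-site changes: [3, 4, 3, 3, 4, 2]; total = 19

A,G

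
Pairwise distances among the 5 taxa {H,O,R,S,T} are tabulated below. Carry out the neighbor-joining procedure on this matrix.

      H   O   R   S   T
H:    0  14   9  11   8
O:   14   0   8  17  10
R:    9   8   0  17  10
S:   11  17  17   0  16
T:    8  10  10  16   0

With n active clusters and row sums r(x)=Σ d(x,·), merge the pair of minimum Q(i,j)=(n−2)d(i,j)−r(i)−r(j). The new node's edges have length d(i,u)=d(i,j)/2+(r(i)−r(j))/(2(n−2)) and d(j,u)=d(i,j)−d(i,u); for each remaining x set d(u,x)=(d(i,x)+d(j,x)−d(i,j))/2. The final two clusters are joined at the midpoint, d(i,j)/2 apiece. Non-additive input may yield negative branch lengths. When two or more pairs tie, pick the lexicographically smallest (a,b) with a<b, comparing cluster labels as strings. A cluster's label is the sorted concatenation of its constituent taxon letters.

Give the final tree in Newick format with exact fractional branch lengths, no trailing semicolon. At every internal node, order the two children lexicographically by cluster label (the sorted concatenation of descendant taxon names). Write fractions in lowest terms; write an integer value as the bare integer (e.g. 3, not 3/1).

step 1: merge (H,S) at d=11, Q=-70; branch lengths H→7/3, S→26/3; new cluster HS
  updated: d(HS,O)=10, d(HS,R)=15/2, d(HS,T)=13/2
step 2: merge (HS,T) at d=13/2, Q=-75/2; branch lengths HS→21/8, T→31/8; new cluster HST
  updated: d(HST,O)=27/4, d(HST,R)=11/2
step 3: merge (HST,O) at d=27/4, Q=-81/4; branch lengths HST→17/8, O→37/8; new cluster HOST
  updated: d(HOST,R)=27/8
step 4: merge (HOST,R) at d=27/8; branch lengths HOST→27/16, R→27/16; new cluster HORST
final tree: ((((H:7/3,S:26/3):21/8,T:31/8):17/8,O:37/8):27/16,R:27/16)
total length: 221/8

((((H:7/3,S:26/3):21/8,T:31/8):17/8,O:37/8):27/16,R:27/16)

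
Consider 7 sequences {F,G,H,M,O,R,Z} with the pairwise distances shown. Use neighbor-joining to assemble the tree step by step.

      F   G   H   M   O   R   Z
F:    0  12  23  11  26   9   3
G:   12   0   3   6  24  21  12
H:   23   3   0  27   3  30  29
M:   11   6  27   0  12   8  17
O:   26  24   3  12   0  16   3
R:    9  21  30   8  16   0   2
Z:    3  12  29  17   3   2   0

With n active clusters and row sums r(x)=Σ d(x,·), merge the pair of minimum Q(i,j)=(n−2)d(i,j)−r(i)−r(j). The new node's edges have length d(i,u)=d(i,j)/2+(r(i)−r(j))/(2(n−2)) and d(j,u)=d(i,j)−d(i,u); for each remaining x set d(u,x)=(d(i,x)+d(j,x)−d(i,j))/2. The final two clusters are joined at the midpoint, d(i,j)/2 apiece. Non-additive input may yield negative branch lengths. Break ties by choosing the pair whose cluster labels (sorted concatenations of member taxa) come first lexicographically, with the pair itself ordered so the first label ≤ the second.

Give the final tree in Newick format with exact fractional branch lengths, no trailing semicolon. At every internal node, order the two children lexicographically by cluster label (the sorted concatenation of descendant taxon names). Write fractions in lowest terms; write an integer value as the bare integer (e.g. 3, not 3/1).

(((F:43/16,((G:11/4,(H:23/5,O:-8/5):37/4):8/3,M:10/3):89/16):37/16,R:19/8):-3/16,Z:-3/16)

step 1: merge (H,O) at d=3, Q=-184; branch lengths H→23/5, O→-8/5; new cluster HO
  updated: d(F,HO)=23, d(G,HO)=12, d(HO,M)=18, d(HO,R)=43/2, d(HO,Z)=29/2
step 2: merge (G,HO) at d=12, Q=-104; branch lengths G→11/4, HO→37/4; new cluster GHO
  updated: d(F,GHO)=23/2, d(GHO,M)=6, d(GHO,R)=61/4, d(GHO,Z)=29/4
step 3: merge (GHO,M) at d=6, Q=-64; branch lengths GHO→8/3, M→10/3; new cluster GHMO
  updated: d(F,GHMO)=33/4, d(GHMO,R)=69/8, d(GHMO,Z)=73/8
step 4: merge (F,GHMO) at d=33/4, Q=-119/4; branch lengths F→43/16, GHMO→89/16; new cluster FGHMO
  updated: d(FGHMO,R)=75/16, d(FGHMO,Z)=31/16
step 5: merge (FGHMO,R) at d=75/16, Q=-69/8; branch lengths FGHMO→37/16, R→19/8; new cluster FGHMOR
  updated: d(FGHMOR,Z)=-3/8
step 6: merge (FGHMOR,Z) at d=-3/8; branch lengths FGHMOR→-3/16, Z→-3/16; new cluster FGHMORZ
final tree: (((F:43/16,((G:11/4,(H:23/5,O:-8/5):37/4):8/3,M:10/3):89/16):37/16,R:19/8):-3/16,Z:-3/16)
total length: 537/16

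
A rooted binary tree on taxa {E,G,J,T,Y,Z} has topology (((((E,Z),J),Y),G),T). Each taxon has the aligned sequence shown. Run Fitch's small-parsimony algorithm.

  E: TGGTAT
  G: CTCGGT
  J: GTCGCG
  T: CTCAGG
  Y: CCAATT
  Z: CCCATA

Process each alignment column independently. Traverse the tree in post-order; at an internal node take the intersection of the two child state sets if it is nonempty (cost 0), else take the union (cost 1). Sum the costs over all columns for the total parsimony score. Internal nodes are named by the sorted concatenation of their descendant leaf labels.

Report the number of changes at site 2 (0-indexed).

EZ@0: {T} ∪ {C} = {C,T} (union, +1)
EJZ@0: {C,T} ∪ {G} = {C,G,T} (union, +1)
EJYZ@0: {C,G,T} ∩ {C} = {C} (intersection, +0)
EGJYZ@0: {C} ∩ {C} = {C} (intersection, +0)
EGJTYZ@0: {C} ∩ {C} = {C} (intersection, +0)
EZ@1: {G} ∪ {C} = {C,G} (union, +1)
EJZ@1: {C,G} ∪ {T} = {C,G,T} (union, +1)
EJYZ@1: {C,G,T} ∩ {C} = {C} (intersection, +0)
EGJYZ@1: {C} ∪ {T} = {C,T} (union, +1)
EGJTYZ@1: {C,T} ∩ {T} = {T} (intersection, +0)
EZ@2: {G} ∪ {C} = {C,G} (union, +1)
EJZ@2: {C,G} ∩ {C} = {C} (intersection, +0)
EJYZ@2: {C} ∪ {A} = {A,C} (union, +1)
EGJYZ@2: {A,C} ∩ {C} = {C} (intersection, +0)
EGJTYZ@2: {C} ∩ {C} = {C} (intersection, +0)
EZ@3: {T} ∪ {A} = {A,T} (union, +1)
EJZ@3: {A,T} ∪ {G} = {A,G,T} (union, +1)
EJYZ@3: {A,G,T} ∩ {A} = {A} (intersection, +0)
EGJYZ@3: {A} ∪ {G} = {A,G} (union, +1)
EGJTYZ@3: {A,G} ∩ {A} = {A} (intersection, +0)
EZ@4: {A} ∪ {T} = {A,T} (union, +1)
EJZ@4: {A,T} ∪ {C} = {A,C,T} (union, +1)
EJYZ@4: {A,C,T} ∩ {T} = {T} (intersection, +0)
EGJYZ@4: {T} ∪ {G} = {G,T} (union, +1)
EGJTYZ@4: {G,T} ∩ {G} = {G} (intersection, +0)
EZ@5: {T} ∪ {A} = {A,T} (union, +1)
EJZ@5: {A,T} ∪ {G} = {A,G,T} (union, +1)
EJYZ@5: {A,G,T} ∩ {T} = {T} (intersection, +0)
EGJYZ@5: {T} ∩ {T} = {T} (intersection, +0)
EGJTYZ@5: {T} ∪ {G} = {G,T} (union, +1)
per-site changes: [2, 3, 2, 3, 3, 3]; total = 16

2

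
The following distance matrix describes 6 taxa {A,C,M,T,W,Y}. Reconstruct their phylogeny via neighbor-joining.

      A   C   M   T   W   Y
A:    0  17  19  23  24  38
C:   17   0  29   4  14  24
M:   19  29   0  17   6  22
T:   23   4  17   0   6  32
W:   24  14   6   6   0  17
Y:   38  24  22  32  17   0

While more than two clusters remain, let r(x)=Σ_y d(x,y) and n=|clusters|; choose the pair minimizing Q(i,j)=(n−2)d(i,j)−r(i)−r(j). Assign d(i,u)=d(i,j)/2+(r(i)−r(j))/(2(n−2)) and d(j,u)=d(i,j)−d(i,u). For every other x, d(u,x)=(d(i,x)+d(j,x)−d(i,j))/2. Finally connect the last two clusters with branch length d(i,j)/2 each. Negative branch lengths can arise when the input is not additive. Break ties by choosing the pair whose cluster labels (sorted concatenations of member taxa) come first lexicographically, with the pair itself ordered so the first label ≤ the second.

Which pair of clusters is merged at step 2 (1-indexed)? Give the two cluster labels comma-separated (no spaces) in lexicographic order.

A,CT

step 1: merge (C,T) at d=4, Q=-154; branch lengths C→11/4, T→5/4; new cluster CT
  updated: d(A,CT)=18, d(CT,M)=21, d(CT,W)=8, d(CT,Y)=26
step 2: merge (A,CT) at d=18, Q=-118; branch lengths A→40/3, CT→14/3; new cluster ACT
  updated: d(ACT,M)=11, d(ACT,W)=7, d(ACT,Y)=23
step 3: merge (ACT,M) at d=11, Q=-58; branch lengths ACT→6, M→5; new cluster ACMT
  updated: d(ACMT,W)=1, d(ACMT,Y)=17
step 4: merge (ACMT,W) at d=1, Q=-35; branch lengths ACMT→1/2, W→1/2; new cluster ACMTW
  updated: d(ACMTW,Y)=33/2
step 5: merge (ACMTW,Y) at d=33/2; branch lengths ACMTW→33/4, Y→33/4; new cluster ACMTWY
final tree: ((((A:40/3,(C:11/4,T:5/4):14/3):6,M:5):1/2,W:1/2):33/4,Y:33/4)
total length: 101/2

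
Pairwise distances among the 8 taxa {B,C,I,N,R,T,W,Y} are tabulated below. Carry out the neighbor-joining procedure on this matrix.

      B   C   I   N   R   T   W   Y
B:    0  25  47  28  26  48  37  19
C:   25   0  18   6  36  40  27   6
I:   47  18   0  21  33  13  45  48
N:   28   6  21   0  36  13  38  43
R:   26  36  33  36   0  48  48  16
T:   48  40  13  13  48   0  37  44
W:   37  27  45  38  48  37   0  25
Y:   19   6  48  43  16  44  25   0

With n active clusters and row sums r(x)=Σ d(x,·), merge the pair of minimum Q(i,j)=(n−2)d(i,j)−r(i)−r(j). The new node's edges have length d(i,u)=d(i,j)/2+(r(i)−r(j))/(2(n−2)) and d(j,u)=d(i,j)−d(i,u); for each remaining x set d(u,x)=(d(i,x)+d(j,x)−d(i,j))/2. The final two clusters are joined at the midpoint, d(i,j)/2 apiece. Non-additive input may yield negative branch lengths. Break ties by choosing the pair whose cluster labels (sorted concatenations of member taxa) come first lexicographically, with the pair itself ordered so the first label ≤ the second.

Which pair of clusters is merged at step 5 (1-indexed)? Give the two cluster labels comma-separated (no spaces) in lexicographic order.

B,CINTW

1. join I+T (d=13, Q=-390) ⇒ IT; edges |I|=5, |T|=8
  updated: d(B,IT)=41, d(C,IT)=45/2, d(IT,N)=21/2, d(IT,R)=34, d(IT,W)=69/2, d(IT,Y)=79/2
2. join IT+N (d=21/2, Q=-291) ⇒ INT; edges |IT|=73/10, |N|=16/5
  updated: d(B,INT)=117/4, d(C,INT)=9, d(INT,R)=119/4, d(INT,W)=31, d(INT,Y)=36
3. join C+INT (d=9, Q=-202) ⇒ CINT; edges |C|=1/2, |INT|=17/2
  updated: d(B,CINT)=181/8, d(CINT,R)=227/8, d(CINT,W)=49/2, d(CINT,Y)=33/2
4. join CINT+W (d=49/2, Q=-153) ⇒ CINTW; edges |CINT|=31/6, |W|=58/3
  updated: d(B,CINTW)=281/16, d(CINTW,R)=415/16, d(CINTW,Y)=17/2
5. join B+CINTW (d=281/16, Q=-1271/16) ⇒ BCINTW; edges |B|=731/64, |CINTW|=393/64
  updated: d(BCINTW,R)=275/16, d(BCINTW,Y)=159/32
6. join BCINTW+R (d=275/16, Q=-1221/32) ⇒ BCINRTW; edges |BCINTW|=197/64, |R|=903/64
  updated: d(BCINRTW,Y)=121/64
7. join BCINRTW+Y (d=121/64) ⇒ BCINRTWY; edges |BCINRTW|=121/128, |Y|=121/128
final tree: (((B:731/64,((C:1/2,((I:5,T:8):73/10,N:16/5):17/2):31/6,W:58/3):393/64):197/64,R:903/64):121/128,Y:121/128)
total length: 5993/64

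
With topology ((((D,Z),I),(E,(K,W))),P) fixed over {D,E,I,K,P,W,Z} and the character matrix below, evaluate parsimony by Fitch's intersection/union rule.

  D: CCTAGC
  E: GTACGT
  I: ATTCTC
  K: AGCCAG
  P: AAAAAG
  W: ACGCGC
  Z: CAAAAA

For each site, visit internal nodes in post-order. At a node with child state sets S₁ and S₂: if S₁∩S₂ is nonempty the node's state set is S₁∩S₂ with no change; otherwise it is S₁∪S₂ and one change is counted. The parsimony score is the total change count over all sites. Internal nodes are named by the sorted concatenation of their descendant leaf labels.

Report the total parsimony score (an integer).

[col 0] DZ: children D:{C}, Z:{C} ∩→ {C}; cost 0
[col 0] DIZ: children DZ:{C}, I:{A} ∪→ {A,C}; cost 1
[col 0] KW: children K:{A}, W:{A} ∩→ {A}; cost 0
[col 0] EKW: children E:{G}, KW:{A} ∪→ {A,G}; cost 1
[col 0] DEIKWZ: children DIZ:{A,C}, EKW:{A,G} ∩→ {A}; cost 0
[col 0] DEIKPWZ: children DEIKWZ:{A}, P:{A} ∩→ {A}; cost 0
[col 1] DZ: children D:{C}, Z:{A} ∪→ {A,C}; cost 1
[col 1] DIZ: children DZ:{A,C}, I:{T} ∪→ {A,C,T}; cost 1
[col 1] KW: children K:{G}, W:{C} ∪→ {C,G}; cost 1
[col 1] EKW: children E:{T}, KW:{C,G} ∪→ {C,G,T}; cost 1
[col 1] DEIKWZ: children DIZ:{A,C,T}, EKW:{C,G,T} ∩→ {C,T}; cost 0
[col 1] DEIKPWZ: children DEIKWZ:{C,T}, P:{A} ∪→ {A,C,T}; cost 1
[col 2] DZ: children D:{T}, Z:{A} ∪→ {A,T}; cost 1
[col 2] DIZ: children DZ:{A,T}, I:{T} ∩→ {T}; cost 0
[col 2] KW: children K:{C}, W:{G} ∪→ {C,G}; cost 1
[col 2] EKW: children E:{A}, KW:{C,G} ∪→ {A,C,G}; cost 1
[col 2] DEIKWZ: children DIZ:{T}, EKW:{A,C,G} ∪→ {A,C,G,T}; cost 1
[col 2] DEIKPWZ: children DEIKWZ:{A,C,G,T}, P:{A} ∩→ {A}; cost 0
[col 3] DZ: children D:{A}, Z:{A} ∩→ {A}; cost 0
[col 3] DIZ: children DZ:{A}, I:{C} ∪→ {A,C}; cost 1
[col 3] KW: children K:{C}, W:{C} ∩→ {C}; cost 0
[col 3] EKW: children E:{C}, KW:{C} ∩→ {C}; cost 0
[col 3] DEIKWZ: children DIZ:{A,C}, EKW:{C} ∩→ {C}; cost 0
[col 3] DEIKPWZ: children DEIKWZ:{C}, P:{A} ∪→ {A,C}; cost 1
[col 4] DZ: children D:{G}, Z:{A} ∪→ {A,G}; cost 1
[col 4] DIZ: children DZ:{A,G}, I:{T} ∪→ {A,G,T}; cost 1
[col 4] KW: children K:{A}, W:{G} ∪→ {A,G}; cost 1
[col 4] EKW: children E:{G}, KW:{A,G} ∩→ {G}; cost 0
[col 4] DEIKWZ: children DIZ:{A,G,T}, EKW:{G} ∩→ {G}; cost 0
[col 4] DEIKPWZ: children DEIKWZ:{G}, P:{A} ∪→ {A,G}; cost 1
[col 5] DZ: children D:{C}, Z:{A} ∪→ {A,C}; cost 1
[col 5] DIZ: children DZ:{A,C}, I:{C} ∩→ {C}; cost 0
[col 5] KW: children K:{G}, W:{C} ∪→ {C,G}; cost 1
[col 5] EKW: children E:{T}, KW:{C,G} ∪→ {C,G,T}; cost 1
[col 5] DEIKWZ: children DIZ:{C}, EKW:{C,G,T} ∩→ {C}; cost 0
[col 5] DEIKPWZ: children DEIKWZ:{C}, P:{G} ∪→ {C,G}; cost 1
per-site changes: [2, 5, 4, 2, 4, 4]; total = 21

21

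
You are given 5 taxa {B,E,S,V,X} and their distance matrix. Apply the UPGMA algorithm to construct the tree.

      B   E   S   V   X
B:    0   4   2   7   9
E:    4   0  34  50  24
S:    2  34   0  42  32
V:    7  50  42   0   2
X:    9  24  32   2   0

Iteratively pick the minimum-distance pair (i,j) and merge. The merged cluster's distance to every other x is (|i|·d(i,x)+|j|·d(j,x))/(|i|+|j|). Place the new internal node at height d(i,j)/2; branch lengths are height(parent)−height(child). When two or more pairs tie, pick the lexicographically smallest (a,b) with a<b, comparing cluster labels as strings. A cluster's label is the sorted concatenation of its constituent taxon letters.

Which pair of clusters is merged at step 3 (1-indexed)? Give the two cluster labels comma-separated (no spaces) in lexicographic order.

iteration 1: select B,S (d=2); attach at lengths (1, 1); label the merged cluster BS
  updated: d(BS,E)=19, d(BS,V)=49/2, d(BS,X)=41/2
iteration 2: select V,X (d=2); attach at lengths (1, 1); label the merged cluster VX
  updated: d(BS,VX)=45/2, d(E,VX)=37
iteration 3: select BS,E (d=19); attach at lengths (17/2, 19/2); label the merged cluster BES
  updated: d(BES,VX)=82/3
iteration 4: select BES,VX (d=82/3); attach at lengths (25/6, 38/3); label the merged cluster BESVX
final tree: (((B:1,S:1):17/2,E:19/2):25/6,(V:1,X:1):38/3)
total length: 233/6

BS,E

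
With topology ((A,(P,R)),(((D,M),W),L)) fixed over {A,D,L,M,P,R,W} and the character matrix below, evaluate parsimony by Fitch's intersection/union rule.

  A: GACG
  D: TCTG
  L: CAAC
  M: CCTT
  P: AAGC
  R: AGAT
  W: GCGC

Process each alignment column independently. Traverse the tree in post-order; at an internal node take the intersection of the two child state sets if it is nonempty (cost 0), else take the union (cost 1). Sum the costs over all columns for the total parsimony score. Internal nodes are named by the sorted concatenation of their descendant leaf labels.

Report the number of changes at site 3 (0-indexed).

4

site 0, node PR: P={A} ∩ R={A} → {A} (+0)
site 0, node APR: A={G} ∪ PR={A} → {A,G} (+1)
site 0, node DM: D={T} ∪ M={C} → {C,T} (+1)
site 0, node DMW: DM={C,T} ∪ W={G} → {C,G,T} (+1)
site 0, node DLMW: DMW={C,G,T} ∩ L={C} → {C} (+0)
site 0, node ADLMPRW: APR={A,G} ∪ DLMW={C} → {A,C,G} (+1)
site 1, node PR: P={A} ∪ R={G} → {A,G} (+1)
site 1, node APR: A={A} ∩ PR={A,G} → {A} (+0)
site 1, node DM: D={C} ∩ M={C} → {C} (+0)
site 1, node DMW: DM={C} ∩ W={C} → {C} (+0)
site 1, node DLMW: DMW={C} ∪ L={A} → {A,C} (+1)
site 1, node ADLMPRW: APR={A} ∩ DLMW={A,C} → {A} (+0)
site 2, node PR: P={G} ∪ R={A} → {A,G} (+1)
site 2, node APR: A={C} ∪ PR={A,G} → {A,C,G} (+1)
site 2, node DM: D={T} ∩ M={T} → {T} (+0)
site 2, node DMW: DM={T} ∪ W={G} → {G,T} (+1)
site 2, node DLMW: DMW={G,T} ∪ L={A} → {A,G,T} (+1)
site 2, node ADLMPRW: APR={A,C,G} ∩ DLMW={A,G,T} → {A,G} (+0)
site 3, node PR: P={C} ∪ R={T} → {C,T} (+1)
site 3, node APR: A={G} ∪ PR={C,T} → {C,G,T} (+1)
site 3, node DM: D={G} ∪ M={T} → {G,T} (+1)
site 3, node DMW: DM={G,T} ∪ W={C} → {C,G,T} (+1)
site 3, node DLMW: DMW={C,G,T} ∩ L={C} → {C} (+0)
site 3, node ADLMPRW: APR={C,G,T} ∩ DLMW={C} → {C} (+0)
per-site changes: [4, 2, 4, 4]; total = 14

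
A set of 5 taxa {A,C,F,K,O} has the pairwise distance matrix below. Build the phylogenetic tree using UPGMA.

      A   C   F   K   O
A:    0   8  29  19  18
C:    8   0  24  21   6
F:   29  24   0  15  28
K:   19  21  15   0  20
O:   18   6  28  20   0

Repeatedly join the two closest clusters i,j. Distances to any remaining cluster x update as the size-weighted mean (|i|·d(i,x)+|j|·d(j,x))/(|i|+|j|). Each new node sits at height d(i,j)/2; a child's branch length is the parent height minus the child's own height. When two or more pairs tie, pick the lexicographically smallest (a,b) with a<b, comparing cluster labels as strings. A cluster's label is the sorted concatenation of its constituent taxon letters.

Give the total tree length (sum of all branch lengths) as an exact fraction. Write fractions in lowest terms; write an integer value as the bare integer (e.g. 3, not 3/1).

step 1: merge (C,O) at d=6; branch lengths C→3, O→3; new cluster CO
  updated: d(A,CO)=13, d(CO,F)=26, d(CO,K)=41/2
step 2: merge (A,CO) at d=13; branch lengths A→13/2, CO→7/2; new cluster ACO
  updated: d(ACO,F)=27, d(ACO,K)=20
step 3: merge (F,K) at d=15; branch lengths F→15/2, K→15/2; new cluster FK
  updated: d(ACO,FK)=47/2
step 4: merge (ACO,FK) at d=47/2; branch lengths ACO→21/4, FK→17/4; new cluster ACFKO
final tree: ((A:13/2,(C:3,O:3):7/2):21/4,(F:15/2,K:15/2):17/4)
total length: 81/2

81/2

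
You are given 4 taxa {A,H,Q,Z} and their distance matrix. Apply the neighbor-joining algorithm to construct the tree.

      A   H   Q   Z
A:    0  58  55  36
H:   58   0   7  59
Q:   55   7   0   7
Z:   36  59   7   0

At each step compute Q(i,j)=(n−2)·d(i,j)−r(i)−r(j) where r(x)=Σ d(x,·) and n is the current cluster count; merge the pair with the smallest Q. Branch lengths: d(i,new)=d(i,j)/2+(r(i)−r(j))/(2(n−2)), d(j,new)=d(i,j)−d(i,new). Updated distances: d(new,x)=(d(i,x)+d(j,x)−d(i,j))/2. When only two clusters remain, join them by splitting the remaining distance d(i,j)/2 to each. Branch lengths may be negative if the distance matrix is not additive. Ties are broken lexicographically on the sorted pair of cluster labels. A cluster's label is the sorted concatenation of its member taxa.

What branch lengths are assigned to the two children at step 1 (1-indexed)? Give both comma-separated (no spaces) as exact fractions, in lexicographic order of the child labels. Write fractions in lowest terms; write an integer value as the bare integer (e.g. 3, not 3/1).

119/4,25/4

step 1: merge (A,Z) at d=36, Q=-179; branch lengths A→119/4, Z→25/4; new cluster AZ
  updated: d(AZ,H)=81/2, d(AZ,Q)=13
step 2: merge (AZ,H) at d=81/2, Q=-121/2; branch lengths AZ→93/4, H→69/4; new cluster AHZ
  updated: d(AHZ,Q)=-41/4
step 3: merge (AHZ,Q) at d=-41/4; branch lengths AHZ→-41/8, Q→-41/8; new cluster AHQZ
final tree: (((A:119/4,Z:25/4):93/4,H:69/4):-41/8,Q:-41/8)
total length: 265/4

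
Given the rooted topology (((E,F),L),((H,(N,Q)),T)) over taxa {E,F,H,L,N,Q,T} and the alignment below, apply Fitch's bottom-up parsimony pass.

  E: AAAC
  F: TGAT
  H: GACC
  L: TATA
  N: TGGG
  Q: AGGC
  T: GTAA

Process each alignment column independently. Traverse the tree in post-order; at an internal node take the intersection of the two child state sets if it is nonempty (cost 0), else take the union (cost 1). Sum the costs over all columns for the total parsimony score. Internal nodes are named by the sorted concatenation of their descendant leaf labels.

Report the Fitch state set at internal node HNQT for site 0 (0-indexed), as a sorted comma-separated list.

G

EF@0: {A} ∪ {T} = {A,T} (union, +1)
EFL@0: {A,T} ∩ {T} = {T} (intersection, +0)
NQ@0: {T} ∪ {A} = {A,T} (union, +1)
HNQ@0: {G} ∪ {A,T} = {A,G,T} (union, +1)
HNQT@0: {A,G,T} ∩ {G} = {G} (intersection, +0)
EFHLNQT@0: {T} ∪ {G} = {G,T} (union, +1)
EF@1: {A} ∪ {G} = {A,G} (union, +1)
EFL@1: {A,G} ∩ {A} = {A} (intersection, +0)
NQ@1: {G} ∩ {G} = {G} (intersection, +0)
HNQ@1: {A} ∪ {G} = {A,G} (union, +1)
HNQT@1: {A,G} ∪ {T} = {A,G,T} (union, +1)
EFHLNQT@1: {A} ∩ {A,G,T} = {A} (intersection, +0)
EF@2: {A} ∩ {A} = {A} (intersection, +0)
EFL@2: {A} ∪ {T} = {A,T} (union, +1)
NQ@2: {G} ∩ {G} = {G} (intersection, +0)
HNQ@2: {C} ∪ {G} = {C,G} (union, +1)
HNQT@2: {C,G} ∪ {A} = {A,C,G} (union, +1)
EFHLNQT@2: {A,T} ∩ {A,C,G} = {A} (intersection, +0)
EF@3: {C} ∪ {T} = {C,T} (union, +1)
EFL@3: {C,T} ∪ {A} = {A,C,T} (union, +1)
NQ@3: {G} ∪ {C} = {C,G} (union, +1)
HNQ@3: {C} ∩ {C,G} = {C} (intersection, +0)
HNQT@3: {C} ∪ {A} = {A,C} (union, +1)
EFHLNQT@3: {A,C,T} ∩ {A,C} = {A,C} (intersection, +0)
per-site changes: [4, 3, 3, 4]; total = 14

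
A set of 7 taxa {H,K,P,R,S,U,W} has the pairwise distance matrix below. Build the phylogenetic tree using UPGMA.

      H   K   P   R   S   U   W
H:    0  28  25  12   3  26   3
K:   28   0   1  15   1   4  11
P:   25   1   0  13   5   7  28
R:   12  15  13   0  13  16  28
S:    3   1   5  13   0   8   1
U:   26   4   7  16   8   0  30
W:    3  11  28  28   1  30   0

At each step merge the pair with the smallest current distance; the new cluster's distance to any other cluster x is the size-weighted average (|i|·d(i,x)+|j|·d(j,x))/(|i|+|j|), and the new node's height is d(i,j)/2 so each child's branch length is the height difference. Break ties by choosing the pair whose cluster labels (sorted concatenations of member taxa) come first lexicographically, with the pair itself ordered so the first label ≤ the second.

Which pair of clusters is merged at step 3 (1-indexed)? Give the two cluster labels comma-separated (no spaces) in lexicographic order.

H,SW

iteration 1: select K,P (d=1); attach at lengths (1/2, 1/2); label the merged cluster KP
  updated: d(H,KP)=53/2, d(KP,R)=14, d(KP,S)=3, d(KP,U)=11/2, d(KP,W)=39/2
iteration 2: select S,W (d=1); attach at lengths (1/2, 1/2); label the merged cluster SW
  updated: d(H,SW)=3, d(KP,SW)=45/4, d(R,SW)=41/2, d(SW,U)=19
iteration 3: select H,SW (d=3); attach at lengths (3/2, 1); label the merged cluster HSW
  updated: d(HSW,KP)=49/3, d(HSW,R)=53/3, d(HSW,U)=64/3
iteration 4: select KP,U (d=11/2); attach at lengths (9/4, 11/4); label the merged cluster KPU
  updated: d(HSW,KPU)=18, d(KPU,R)=44/3
iteration 5: select KPU,R (d=44/3); attach at lengths (55/12, 22/3); label the merged cluster KPRU
  updated: d(HSW,KPRU)=215/12
iteration 6: select HSW,KPRU (d=215/12); attach at lengths (179/24, 13/8); label the merged cluster HKPRSUW
final tree: ((H:3/2,(S:1/2,W:1/2):1):179/24,(((K:1/2,P:1/2):9/4,U:11/4):55/12,R:22/3):13/8)
total length: 61/2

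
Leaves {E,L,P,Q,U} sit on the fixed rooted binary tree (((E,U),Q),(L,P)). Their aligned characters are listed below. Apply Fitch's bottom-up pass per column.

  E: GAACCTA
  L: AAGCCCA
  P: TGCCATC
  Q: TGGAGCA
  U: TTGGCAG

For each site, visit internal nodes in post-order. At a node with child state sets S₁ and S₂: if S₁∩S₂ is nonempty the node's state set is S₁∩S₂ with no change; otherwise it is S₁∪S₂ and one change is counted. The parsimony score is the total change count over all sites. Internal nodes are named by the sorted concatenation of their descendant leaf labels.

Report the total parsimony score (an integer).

16

EU@0: {G} ∪ {T} = {G,T} (union, +1)
EQU@0: {G,T} ∩ {T} = {T} (intersection, +0)
LP@0: {A} ∪ {T} = {A,T} (union, +1)
ELPQU@0: {T} ∩ {A,T} = {T} (intersection, +0)
EU@1: {A} ∪ {T} = {A,T} (union, +1)
EQU@1: {A,T} ∪ {G} = {A,G,T} (union, +1)
LP@1: {A} ∪ {G} = {A,G} (union, +1)
ELPQU@1: {A,G,T} ∩ {A,G} = {A,G} (intersection, +0)
EU@2: {A} ∪ {G} = {A,G} (union, +1)
EQU@2: {A,G} ∩ {G} = {G} (intersection, +0)
LP@2: {G} ∪ {C} = {C,G} (union, +1)
ELPQU@2: {G} ∩ {C,G} = {G} (intersection, +0)
EU@3: {C} ∪ {G} = {C,G} (union, +1)
EQU@3: {C,G} ∪ {A} = {A,C,G} (union, +1)
LP@3: {C} ∩ {C} = {C} (intersection, +0)
ELPQU@3: {A,C,G} ∩ {C} = {C} (intersection, +0)
EU@4: {C} ∩ {C} = {C} (intersection, +0)
EQU@4: {C} ∪ {G} = {C,G} (union, +1)
LP@4: {C} ∪ {A} = {A,C} (union, +1)
ELPQU@4: {C,G} ∩ {A,C} = {C} (intersection, +0)
EU@5: {T} ∪ {A} = {A,T} (union, +1)
EQU@5: {A,T} ∪ {C} = {A,C,T} (union, +1)
LP@5: {C} ∪ {T} = {C,T} (union, +1)
ELPQU@5: {A,C,T} ∩ {C,T} = {C,T} (intersection, +0)
EU@6: {A} ∪ {G} = {A,G} (union, +1)
EQU@6: {A,G} ∩ {A} = {A} (intersection, +0)
LP@6: {A} ∪ {C} = {A,C} (union, +1)
ELPQU@6: {A} ∩ {A,C} = {A} (intersection, +0)
per-site changes: [2, 3, 2, 2, 2, 3, 2]; total = 16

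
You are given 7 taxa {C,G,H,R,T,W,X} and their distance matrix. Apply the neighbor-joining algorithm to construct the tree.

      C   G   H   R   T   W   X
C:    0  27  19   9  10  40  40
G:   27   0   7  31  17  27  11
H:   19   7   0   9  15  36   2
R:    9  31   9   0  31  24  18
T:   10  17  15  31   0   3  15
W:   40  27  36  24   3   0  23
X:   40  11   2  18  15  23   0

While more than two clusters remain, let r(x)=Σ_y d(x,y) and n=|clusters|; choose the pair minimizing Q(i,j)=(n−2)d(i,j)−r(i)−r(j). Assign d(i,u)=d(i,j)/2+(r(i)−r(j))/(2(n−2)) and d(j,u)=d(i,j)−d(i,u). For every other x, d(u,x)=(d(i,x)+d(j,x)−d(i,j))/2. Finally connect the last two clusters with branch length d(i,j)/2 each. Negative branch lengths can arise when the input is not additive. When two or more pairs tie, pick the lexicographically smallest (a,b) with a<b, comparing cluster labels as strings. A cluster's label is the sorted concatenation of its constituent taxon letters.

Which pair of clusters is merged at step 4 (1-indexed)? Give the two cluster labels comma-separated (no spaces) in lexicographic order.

CRTW,G

1. join T+W (d=3, Q=-229) ⇒ TW; edges |T|=-47/10, |W|=77/10
  updated: d(C,TW)=47/2, d(G,TW)=41/2, d(H,TW)=24, d(R,TW)=26, d(TW,X)=35/2
2. join C+R (d=9, Q=-351/2) ⇒ CR; edges |C|=123/16, |R|=21/16
  updated: d(CR,G)=49/2, d(CR,H)=19/2, d(CR,TW)=81/4, d(CR,X)=49/2
3. join CR+TW (d=81/4, Q=-401/4) ⇒ CRTW; edges |CR|=229/24, |TW|=257/24
  updated: d(CRTW,G)=99/8, d(CRTW,H)=53/8, d(CRTW,X)=87/8
4. join CRTW+G (d=99/8, Q=-71/2) ⇒ CGRTW; edges |CRTW|=97/16, |G|=101/16
  updated: d(CGRTW,H)=5/8, d(CGRTW,X)=19/4
5. join CGRTW+H (d=5/8, Q=-59/8) ⇒ CGHRTW; edges |CGRTW|=27/16, |H|=-17/16
  updated: d(CGHRTW,X)=49/16
6. join CGHRTW+X (d=49/16) ⇒ CGHRTWX; edges |CGHRTW|=49/32, |X|=49/32
final tree: (((((C:123/16,R:21/16):229/24,(T:-47/10,W:77/10):257/24):97/16,G:101/16):27/16,H:-17/16):49/32,X:49/32)
total length: 773/16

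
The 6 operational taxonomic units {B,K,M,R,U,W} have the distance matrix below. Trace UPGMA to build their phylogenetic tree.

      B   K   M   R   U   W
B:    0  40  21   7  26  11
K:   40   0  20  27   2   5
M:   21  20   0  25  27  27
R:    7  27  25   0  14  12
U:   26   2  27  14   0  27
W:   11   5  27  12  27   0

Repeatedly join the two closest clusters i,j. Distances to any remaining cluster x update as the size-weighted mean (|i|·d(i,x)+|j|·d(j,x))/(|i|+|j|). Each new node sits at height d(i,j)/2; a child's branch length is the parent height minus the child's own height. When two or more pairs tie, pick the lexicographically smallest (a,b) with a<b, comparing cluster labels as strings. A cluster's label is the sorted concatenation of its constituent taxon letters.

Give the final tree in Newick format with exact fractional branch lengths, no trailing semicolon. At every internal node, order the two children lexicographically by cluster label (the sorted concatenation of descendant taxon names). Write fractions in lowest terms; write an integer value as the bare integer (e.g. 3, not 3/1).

1. join K+U (d=2) ⇒ KU; edges |K|=1, |U|=1
  updated: d(B,KU)=33, d(KU,M)=47/2, d(KU,R)=41/2, d(KU,W)=16
2. join B+R (d=7) ⇒ BR; edges |B|=7/2, |R|=7/2
  updated: d(BR,KU)=107/4, d(BR,M)=23, d(BR,W)=23/2
3. join BR+W (d=23/2) ⇒ BRW; edges |BR|=9/4, |W|=23/4
  updated: d(BRW,KU)=139/6, d(BRW,M)=73/3
4. join BRW+KU (d=139/6) ⇒ BKRUW; edges |BRW|=35/6, |KU|=127/12
  updated: d(BKRUW,M)=24
5. join BKRUW+M (d=24) ⇒ BKMRUW; edges |BKRUW|=5/12, |M|=12
final tree: ((((B:7/2,R:7/2):9/4,W:23/4):35/6,(K:1,U:1):127/12):5/12,M:12)
total length: 275/6

((((B:7/2,R:7/2):9/4,W:23/4):35/6,(K:1,U:1):127/12):5/12,M:12)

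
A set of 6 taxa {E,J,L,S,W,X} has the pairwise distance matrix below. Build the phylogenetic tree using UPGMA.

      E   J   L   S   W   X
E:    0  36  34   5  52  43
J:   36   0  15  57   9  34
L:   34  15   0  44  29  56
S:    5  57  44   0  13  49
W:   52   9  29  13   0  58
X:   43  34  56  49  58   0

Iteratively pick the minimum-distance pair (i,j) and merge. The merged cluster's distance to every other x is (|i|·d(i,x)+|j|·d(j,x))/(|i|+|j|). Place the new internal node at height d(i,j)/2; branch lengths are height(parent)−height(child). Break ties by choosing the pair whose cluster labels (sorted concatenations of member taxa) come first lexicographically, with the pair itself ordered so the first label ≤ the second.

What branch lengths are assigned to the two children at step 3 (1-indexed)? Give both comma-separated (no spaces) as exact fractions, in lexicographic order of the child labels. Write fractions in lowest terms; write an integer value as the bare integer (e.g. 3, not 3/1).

step 1: merge (E,S) at d=5; branch lengths E→5/2, S→5/2; new cluster ES
  updated: d(ES,J)=93/2, d(ES,L)=39, d(ES,W)=65/2, d(ES,X)=46
step 2: merge (J,W) at d=9; branch lengths J→9/2, W→9/2; new cluster JW
  updated: d(ES,JW)=79/2, d(JW,L)=22, d(JW,X)=46
step 3: merge (JW,L) at d=22; branch lengths JW→13/2, L→11; new cluster JLW
  updated: d(ES,JLW)=118/3, d(JLW,X)=148/3
step 4: merge (ES,JLW) at d=118/3; branch lengths ES→103/6, JLW→26/3; new cluster EJLSW
  updated: d(EJLSW,X)=48
step 5: merge (EJLSW,X) at d=48; branch lengths EJLSW→13/3, X→24; new cluster EJLSWX
final tree: (((E:5/2,S:5/2):103/6,((J:9/2,W:9/2):13/2,L:11):26/3):13/3,X:24)
total length: 257/3

13/2,11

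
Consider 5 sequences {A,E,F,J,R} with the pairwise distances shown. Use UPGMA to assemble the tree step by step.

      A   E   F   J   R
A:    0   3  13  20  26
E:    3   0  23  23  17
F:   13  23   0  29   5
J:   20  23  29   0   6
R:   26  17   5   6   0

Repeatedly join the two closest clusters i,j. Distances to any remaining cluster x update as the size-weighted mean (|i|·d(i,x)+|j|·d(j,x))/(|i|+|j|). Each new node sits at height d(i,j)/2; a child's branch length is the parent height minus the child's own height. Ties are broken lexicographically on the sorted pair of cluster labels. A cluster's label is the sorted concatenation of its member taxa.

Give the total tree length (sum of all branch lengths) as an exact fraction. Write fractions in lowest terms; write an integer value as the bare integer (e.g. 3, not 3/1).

1. join A+E (d=3) ⇒ AE; edges |A|=3/2, |E|=3/2
  updated: d(AE,F)=18, d(AE,J)=43/2, d(AE,R)=43/2
2. join F+R (d=5) ⇒ FR; edges |F|=5/2, |R|=5/2
  updated: d(AE,FR)=79/4, d(FR,J)=35/2
3. join FR+J (d=35/2) ⇒ FJR; edges |FR|=25/4, |J|=35/4
  updated: d(AE,FJR)=61/3
4. join AE+FJR (d=61/3) ⇒ AEFJR; edges |AE|=26/3, |FJR|=17/12
final tree: ((A:3/2,E:3/2):26/3,((F:5/2,R:5/2):25/4,J:35/4):17/12)
total length: 397/12

397/12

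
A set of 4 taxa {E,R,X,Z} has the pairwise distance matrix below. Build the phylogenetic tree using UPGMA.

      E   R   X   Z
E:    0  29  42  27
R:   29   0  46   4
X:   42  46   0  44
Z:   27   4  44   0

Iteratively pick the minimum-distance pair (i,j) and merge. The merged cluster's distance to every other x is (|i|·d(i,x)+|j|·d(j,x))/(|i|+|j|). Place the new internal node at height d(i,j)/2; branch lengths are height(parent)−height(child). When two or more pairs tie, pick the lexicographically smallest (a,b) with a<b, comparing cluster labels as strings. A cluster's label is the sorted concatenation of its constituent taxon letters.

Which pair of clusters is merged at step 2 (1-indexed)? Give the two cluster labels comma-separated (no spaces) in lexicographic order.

E,RZ

iteration 1: select R,Z (d=4); attach at lengths (2, 2); label the merged cluster RZ
  updated: d(E,RZ)=28, d(RZ,X)=45
iteration 2: select E,RZ (d=28); attach at lengths (14, 12); label the merged cluster ERZ
  updated: d(ERZ,X)=44
iteration 3: select ERZ,X (d=44); attach at lengths (8, 22); label the merged cluster ERXZ
final tree: ((E:14,(R:2,Z:2):12):8,X:22)
total length: 60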